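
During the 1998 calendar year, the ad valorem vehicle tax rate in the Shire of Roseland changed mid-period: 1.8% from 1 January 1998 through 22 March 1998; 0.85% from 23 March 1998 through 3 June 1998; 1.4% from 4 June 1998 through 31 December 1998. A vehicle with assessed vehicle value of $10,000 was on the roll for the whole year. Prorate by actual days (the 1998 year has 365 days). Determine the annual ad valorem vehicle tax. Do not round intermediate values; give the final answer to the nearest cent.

$137.88

1 January – 22 March 1998: 81 days at 1.8% → $10,000 × 1.8% × 81/365 = $39.9452
23 March – 3 June 1998: 73 days at 0.85% → $10,000 × 0.85% × 73/365 = $17.0000
4 June – 31 December 1998: 211 days at 1.4% → $10,000 × 1.4% × 211/365 = $80.9315
Total = $137.8767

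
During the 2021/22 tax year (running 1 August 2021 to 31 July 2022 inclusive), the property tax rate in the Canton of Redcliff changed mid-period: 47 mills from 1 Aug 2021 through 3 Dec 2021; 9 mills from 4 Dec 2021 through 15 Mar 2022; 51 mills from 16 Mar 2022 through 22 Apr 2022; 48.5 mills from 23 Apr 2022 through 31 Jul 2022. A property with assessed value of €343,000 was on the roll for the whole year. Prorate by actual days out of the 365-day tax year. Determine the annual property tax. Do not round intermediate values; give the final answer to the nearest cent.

€12,762.42

1 Aug – 3 Dec 2021: 125 days at 47 mills → €343,000 × 4.7% × 125/365 = €5,520.8904
4 Dec 2021 – 15 Mar 2022: 102 days at 9 mills → €343,000 × 0.9% × 102/365 = €862.6685
16 Mar – 22 Apr 2022: 38 days at 51 mills → €343,000 × 5.1% × 38/365 = €1,821.1890
23 Apr – 31 Jul 2022: 100 days at 48.5 mills → €343,000 × 4.85% × 100/365 = €4,557.6712
Total = €12,762.4192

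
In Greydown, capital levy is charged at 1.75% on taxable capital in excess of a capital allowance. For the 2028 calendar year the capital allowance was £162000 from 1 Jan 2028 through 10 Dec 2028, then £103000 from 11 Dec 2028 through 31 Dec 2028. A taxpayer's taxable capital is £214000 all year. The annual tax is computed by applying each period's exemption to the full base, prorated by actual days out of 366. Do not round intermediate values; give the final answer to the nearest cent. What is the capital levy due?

£969.24

1 Jan – 10 Dec 2028: 345 days, exemption £162000 → (£214000 − £162000) × 1.75% × 345/366 = £857.7869
11 Dec – 31 Dec 2028: 21 days, exemption £103000 → (£214000 − £103000) × 1.75% × 21/366 = £111.4549
Total = £969.2418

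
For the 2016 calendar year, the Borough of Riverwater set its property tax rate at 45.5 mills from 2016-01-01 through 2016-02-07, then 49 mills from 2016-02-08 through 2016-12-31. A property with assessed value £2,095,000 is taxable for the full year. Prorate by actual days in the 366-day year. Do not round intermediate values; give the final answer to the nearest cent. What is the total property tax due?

£101,893.70

2016-01-01 to 2016-02-07: 38 days at 45.5 mills → £2,095,000 × 4.55% × 38/366 = £9,896.8716
2016-02-08 to 2016-12-31: 328 days at 49 mills → £2,095,000 × 4.9% × 328/366 = £91,996.8306
Total = £101,893.7022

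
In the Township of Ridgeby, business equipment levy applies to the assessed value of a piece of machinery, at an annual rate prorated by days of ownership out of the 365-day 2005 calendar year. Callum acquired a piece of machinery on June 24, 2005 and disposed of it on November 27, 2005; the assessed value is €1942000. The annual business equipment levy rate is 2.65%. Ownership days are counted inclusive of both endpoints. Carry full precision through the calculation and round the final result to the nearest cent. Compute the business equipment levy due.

Days held (June 24 – November 27, 2005): 157 out of 365
Tax = €1942000 × 2.65% × 157/365 = €22136.1397

€22136.14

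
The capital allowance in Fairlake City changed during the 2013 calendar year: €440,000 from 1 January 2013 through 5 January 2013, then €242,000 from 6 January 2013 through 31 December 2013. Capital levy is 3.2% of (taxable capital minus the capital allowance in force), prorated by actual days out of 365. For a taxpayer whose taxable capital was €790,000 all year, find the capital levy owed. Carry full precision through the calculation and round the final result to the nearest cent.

€17,449.21

1 January – 5 January 2013: 5 days, exemption €440,000 → (€790,000 − €440,000) × 3.2% × 5/365 = €153.4247
6 January – 31 December 2013: 360 days, exemption €242,000 → (€790,000 − €242,000) × 3.2% × 360/365 = €17,295.7808
Total = €17,449.2055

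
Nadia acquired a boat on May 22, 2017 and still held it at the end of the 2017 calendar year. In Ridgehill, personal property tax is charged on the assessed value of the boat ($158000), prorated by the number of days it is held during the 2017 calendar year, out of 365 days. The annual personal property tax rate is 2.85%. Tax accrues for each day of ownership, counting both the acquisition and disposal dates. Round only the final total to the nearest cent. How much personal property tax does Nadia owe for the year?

Days held (May 22 – December 31, 2017): 224 out of 365
Tax = $158000 × 2.85% × 224/365 = $2763.4849

$2763.48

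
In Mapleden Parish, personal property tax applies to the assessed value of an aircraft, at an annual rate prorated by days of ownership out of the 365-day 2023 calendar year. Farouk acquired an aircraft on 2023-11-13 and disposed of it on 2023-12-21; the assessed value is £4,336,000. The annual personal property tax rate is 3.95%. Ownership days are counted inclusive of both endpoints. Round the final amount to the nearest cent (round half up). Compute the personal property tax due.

Days held (2023-11-13 to 2023-12-21): 39 out of 365
Tax = £4,336,000 × 3.95% × 39/365 = £18,300.2959

£18,300.30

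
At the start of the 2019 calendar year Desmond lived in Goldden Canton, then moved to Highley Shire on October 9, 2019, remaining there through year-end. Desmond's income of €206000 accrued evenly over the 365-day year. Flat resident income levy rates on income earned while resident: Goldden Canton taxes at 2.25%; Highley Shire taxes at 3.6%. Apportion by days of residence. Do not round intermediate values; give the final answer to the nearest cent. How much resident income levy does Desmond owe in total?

Goldden Canton, January 1 – October 8, 2019: 281 days → €206000 × 2.25% × 281/365 = €3568.3151
Highley Shire, October 9 – December 31, 2019: 84 days → €206000 × 3.6% × 84/365 = €1706.6959
Total = €5275.0110

€5275.01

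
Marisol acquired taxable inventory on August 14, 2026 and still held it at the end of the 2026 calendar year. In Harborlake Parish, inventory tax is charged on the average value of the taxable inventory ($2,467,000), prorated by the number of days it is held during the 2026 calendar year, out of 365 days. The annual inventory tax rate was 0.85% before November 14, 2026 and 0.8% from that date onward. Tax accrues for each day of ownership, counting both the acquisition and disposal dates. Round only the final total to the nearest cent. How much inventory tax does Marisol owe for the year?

$7,880.88

August 14 – November 13, 2026: 92 days at 0.85% → $2,467,000 × 0.85% × 92/365 = $5,285.4630
November 14 – December 31, 2026: 48 days at 0.8% → $2,467,000 × 0.8% × 48/365 = $2,595.4192
Total = $7,880.8822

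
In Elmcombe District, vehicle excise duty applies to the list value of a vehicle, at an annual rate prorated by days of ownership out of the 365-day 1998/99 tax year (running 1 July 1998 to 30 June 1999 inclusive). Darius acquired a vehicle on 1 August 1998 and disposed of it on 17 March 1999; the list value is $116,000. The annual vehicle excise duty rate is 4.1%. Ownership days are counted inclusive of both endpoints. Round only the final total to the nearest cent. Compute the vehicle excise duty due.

$2,983.90

Days held (1 August 1998 – 17 March 1999): 229 out of 365
Tax = $116,000 × 4.1% × 229/365 = $2,983.9014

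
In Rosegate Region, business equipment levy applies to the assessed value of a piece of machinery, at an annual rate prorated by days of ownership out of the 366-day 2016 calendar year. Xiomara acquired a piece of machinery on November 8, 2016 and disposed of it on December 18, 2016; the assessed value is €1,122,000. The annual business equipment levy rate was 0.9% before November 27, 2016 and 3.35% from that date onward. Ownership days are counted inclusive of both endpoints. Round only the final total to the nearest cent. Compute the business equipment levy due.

€2,783.54

November 8 – November 26, 2016: 19 days at 0.9% → €1,122,000 × 0.9% × 19/366 = €524.2131
November 27 – December 18, 2016: 22 days at 3.35% → €1,122,000 × 3.35% × 22/366 = €2,259.3279
Total = €2,783.5410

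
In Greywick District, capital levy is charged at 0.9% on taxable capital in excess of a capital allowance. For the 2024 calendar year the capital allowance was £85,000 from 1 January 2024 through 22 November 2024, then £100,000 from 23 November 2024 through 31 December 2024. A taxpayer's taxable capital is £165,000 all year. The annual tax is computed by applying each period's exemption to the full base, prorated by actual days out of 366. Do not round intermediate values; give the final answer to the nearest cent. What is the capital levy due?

1 January – 22 November 2024: 327 days, exemption £85,000 → (£165,000 − £85,000) × 0.9% × 327/366 = £643.2787
23 November – 31 December 2024: 39 days, exemption £100,000 → (£165,000 − £100,000) × 0.9% × 39/366 = £62.3361
Total = £705.6148

£705.61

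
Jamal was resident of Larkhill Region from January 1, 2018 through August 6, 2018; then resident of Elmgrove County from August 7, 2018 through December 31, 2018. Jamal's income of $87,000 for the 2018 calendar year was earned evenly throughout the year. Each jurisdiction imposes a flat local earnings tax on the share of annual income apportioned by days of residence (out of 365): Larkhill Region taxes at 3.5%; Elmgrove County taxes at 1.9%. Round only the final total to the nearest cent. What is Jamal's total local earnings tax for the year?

$2,484.39

Larkhill Region, January 1 – August 6, 2018: 218 days → $87,000 × 3.5% × 218/365 = $1,818.6575
Elmgrove County, August 7 – December 31, 2018: 147 days → $87,000 × 1.9% × 147/365 = $665.7288
Total = $2,484.3863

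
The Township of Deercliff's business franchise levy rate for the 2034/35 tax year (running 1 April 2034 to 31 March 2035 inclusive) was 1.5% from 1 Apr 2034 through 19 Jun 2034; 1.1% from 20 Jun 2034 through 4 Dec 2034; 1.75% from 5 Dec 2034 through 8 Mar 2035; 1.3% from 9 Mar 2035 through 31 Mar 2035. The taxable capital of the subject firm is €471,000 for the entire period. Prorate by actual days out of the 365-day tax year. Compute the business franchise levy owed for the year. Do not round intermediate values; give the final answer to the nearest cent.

€6,441.73

1 Apr – 19 Jun 2034: 80 days at 1.5% → €471,000 × 1.5% × 80/365 = €1,548.4932
20 Jun – 4 Dec 2034: 168 days at 1.1% → €471,000 × 1.1% × 168/365 = €2,384.6795
5 Dec 2034 – 8 Mar 2035: 94 days at 1.75% → €471,000 × 1.75% × 94/365 = €2,122.7260
9 Mar – 31 Mar 2035: 23 days at 1.3% → €471,000 × 1.3% × 23/365 = €385.8329
Total = €6,441.7315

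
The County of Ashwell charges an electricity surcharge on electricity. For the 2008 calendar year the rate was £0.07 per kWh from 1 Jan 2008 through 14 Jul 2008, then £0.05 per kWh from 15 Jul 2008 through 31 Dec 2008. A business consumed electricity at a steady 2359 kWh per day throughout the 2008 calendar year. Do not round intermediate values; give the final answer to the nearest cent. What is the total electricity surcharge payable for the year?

1 Jan – 14 Jul 2008: 196 days × 2359 kWh/day = 462,364 kWh at £0.07/kWh → £32,365.48
15 Jul – 31 Dec 2008: 170 days × 2359 kWh/day = 401,030 kWh at £0.05/kWh → £20,051.50

£52,416.98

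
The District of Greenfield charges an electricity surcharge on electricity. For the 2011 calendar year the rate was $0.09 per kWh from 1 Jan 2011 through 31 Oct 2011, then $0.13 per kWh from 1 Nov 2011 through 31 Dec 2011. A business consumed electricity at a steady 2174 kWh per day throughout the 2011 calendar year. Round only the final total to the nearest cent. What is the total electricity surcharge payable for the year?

$76720.46

1 Jan – 31 Oct 2011: 304 days × 2174 kWh/day = 660,896 kWh at $0.09/kWh → $59480.64
1 Nov – 31 Dec 2011: 61 days × 2174 kWh/day = 132,614 kWh at $0.13/kWh → $17239.82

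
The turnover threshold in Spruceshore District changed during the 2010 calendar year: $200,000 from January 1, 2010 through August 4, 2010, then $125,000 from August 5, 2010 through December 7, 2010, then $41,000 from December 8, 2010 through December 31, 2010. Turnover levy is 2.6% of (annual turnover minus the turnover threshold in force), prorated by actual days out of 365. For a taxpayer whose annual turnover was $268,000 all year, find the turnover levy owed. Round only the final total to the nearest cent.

$2,707.63

January 1 – August 4, 2010: 216 days, exemption $200,000 → ($268,000 − $200,000) × 2.6% × 216/365 = $1,046.2685
August 5 – December 7, 2010: 125 days, exemption $125,000 → ($268,000 − $125,000) × 2.6% × 125/365 = $1,273.2877
December 8 – December 31, 2010: 24 days, exemption $41,000 → ($268,000 − $41,000) × 2.6% × 24/365 = $388.0767
Total = $2,707.6329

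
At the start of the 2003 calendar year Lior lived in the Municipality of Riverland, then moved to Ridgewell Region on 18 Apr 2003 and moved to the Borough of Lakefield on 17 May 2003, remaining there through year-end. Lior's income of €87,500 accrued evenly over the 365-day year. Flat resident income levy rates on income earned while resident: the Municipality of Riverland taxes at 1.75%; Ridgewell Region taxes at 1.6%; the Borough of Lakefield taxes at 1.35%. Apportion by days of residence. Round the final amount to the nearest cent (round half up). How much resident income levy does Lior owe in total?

€1,301.23

The Municipality of Riverland, 1 Jan – 17 Apr 2003: 107 days → €87,500 × 1.75% × 107/365 = €448.8870
Ridgewell Region, 18 Apr – 16 May 2003: 29 days → €87,500 × 1.6% × 29/365 = €111.2329
The Borough of Lakefield, 17 May – 31 Dec 2003: 229 days → €87,500 × 1.35% × 229/365 = €741.1130
Total = €1,301.2329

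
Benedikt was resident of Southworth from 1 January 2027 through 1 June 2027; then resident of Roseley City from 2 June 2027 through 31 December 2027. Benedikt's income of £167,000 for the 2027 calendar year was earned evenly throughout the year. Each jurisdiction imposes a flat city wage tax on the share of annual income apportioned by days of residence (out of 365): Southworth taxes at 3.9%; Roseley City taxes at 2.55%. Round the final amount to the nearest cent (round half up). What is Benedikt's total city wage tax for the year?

Southworth, 1 January – 1 June 2027: 152 days → £167,000 × 3.9% × 152/365 = £2,712.2630
Roseley City, 2 June – 31 December 2027: 213 days → £167,000 × 2.55% × 213/365 = £2,485.0973
Total = £5,197.3603

£5,197.36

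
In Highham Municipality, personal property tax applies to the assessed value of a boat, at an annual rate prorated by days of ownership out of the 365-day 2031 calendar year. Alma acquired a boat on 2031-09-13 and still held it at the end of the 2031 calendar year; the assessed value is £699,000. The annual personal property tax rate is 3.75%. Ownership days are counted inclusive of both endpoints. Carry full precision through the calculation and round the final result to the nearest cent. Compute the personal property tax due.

£7,899.66

Days held (2031-09-13 to 2031-12-31): 110 out of 365
Tax = £699,000 × 3.75% × 110/365 = £7,899.6575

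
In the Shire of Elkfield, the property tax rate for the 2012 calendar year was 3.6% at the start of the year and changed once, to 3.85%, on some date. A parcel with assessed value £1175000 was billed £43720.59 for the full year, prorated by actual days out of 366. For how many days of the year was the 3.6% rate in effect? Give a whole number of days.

Let d = days at the first rate; then 366 − d days at the second rate.
£1175000 × [3.6%·d + 3.85%·(366−d)] / 366 = £43720.59
Solving gives d = 189, so the new rate took effect on 8 Jul 2012.

189 days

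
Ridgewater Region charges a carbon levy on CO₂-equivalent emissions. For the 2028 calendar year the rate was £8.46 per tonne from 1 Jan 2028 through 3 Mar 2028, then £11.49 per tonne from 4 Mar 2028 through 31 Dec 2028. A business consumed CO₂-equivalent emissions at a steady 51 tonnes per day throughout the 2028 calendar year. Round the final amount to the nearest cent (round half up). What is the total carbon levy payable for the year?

1 Jan – 3 Mar 2028: 63 days × 51 tonnes/day = 3,213 tonnes at £8.46/tonne → £27181.98
4 Mar – 31 Dec 2028: 303 days × 51 tonnes/day = 15,453 tonnes at £11.49/tonne → £177554.97

£204736.95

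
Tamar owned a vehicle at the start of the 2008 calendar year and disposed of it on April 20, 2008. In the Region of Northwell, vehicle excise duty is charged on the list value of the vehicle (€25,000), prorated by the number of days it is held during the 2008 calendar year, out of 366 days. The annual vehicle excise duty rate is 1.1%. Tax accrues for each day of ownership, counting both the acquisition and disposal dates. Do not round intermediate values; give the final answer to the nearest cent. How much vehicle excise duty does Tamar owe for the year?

Days held (January 1 – April 20, 2008): 111 out of 366
Tax = €25,000 × 1.1% × 111/366 = €83.4016

€83.40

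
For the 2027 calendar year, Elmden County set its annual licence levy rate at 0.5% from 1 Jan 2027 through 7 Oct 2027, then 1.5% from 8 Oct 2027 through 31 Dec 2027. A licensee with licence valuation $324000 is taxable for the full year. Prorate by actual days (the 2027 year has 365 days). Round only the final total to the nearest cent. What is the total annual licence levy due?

1 Jan – 7 Oct 2027: 280 days at 0.5% → $324000 × 0.5% × 280/365 = $1242.7397
8 Oct – 31 Dec 2027: 85 days at 1.5% → $324000 × 1.5% × 85/365 = $1131.7808
Total = $2374.5205

$2374.52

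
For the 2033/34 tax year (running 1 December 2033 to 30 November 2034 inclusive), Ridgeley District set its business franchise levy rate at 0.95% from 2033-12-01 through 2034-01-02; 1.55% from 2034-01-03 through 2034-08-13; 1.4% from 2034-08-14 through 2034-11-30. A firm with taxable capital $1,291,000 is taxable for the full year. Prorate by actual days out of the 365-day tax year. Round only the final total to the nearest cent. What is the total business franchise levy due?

2033-12-01 to 2034-01-02: 33 days at 0.95% → $1,291,000 × 0.95% × 33/365 = $1,108.8452
2034-01-03 to 2034-08-13: 223 days at 1.55% → $1,291,000 × 1.55% × 223/365 = $12,225.5932
2034-08-14 to 2034-11-30: 109 days at 1.4% → $1,291,000 × 1.4% × 109/365 = $5,397.4411
Total = $18,731.8795

$18,731.88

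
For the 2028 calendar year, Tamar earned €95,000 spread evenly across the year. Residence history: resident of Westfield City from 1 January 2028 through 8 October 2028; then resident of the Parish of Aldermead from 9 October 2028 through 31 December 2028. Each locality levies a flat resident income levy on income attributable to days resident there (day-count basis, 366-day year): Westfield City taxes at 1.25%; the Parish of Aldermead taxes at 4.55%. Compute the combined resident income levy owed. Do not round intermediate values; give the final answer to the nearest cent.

Westfield City, 1 January – 8 October 2028: 282 days → €95,000 × 1.25% × 282/366 = €914.9590
The Parish of Aldermead, 9 October – 31 December 2028: 84 days → €95,000 × 4.55% × 84/366 = €992.0492
Total = €1,907.0082

€1,907.01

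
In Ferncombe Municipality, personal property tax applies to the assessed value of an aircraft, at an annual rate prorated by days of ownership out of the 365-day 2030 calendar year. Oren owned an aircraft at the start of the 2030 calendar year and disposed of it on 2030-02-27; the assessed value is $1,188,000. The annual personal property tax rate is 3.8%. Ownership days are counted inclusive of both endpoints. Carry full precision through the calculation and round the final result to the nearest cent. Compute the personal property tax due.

Days held (2030-01-01 to 2030-02-27): 58 out of 365
Tax = $1,188,000 × 3.8% × 58/365 = $7,173.5671

$7,173.57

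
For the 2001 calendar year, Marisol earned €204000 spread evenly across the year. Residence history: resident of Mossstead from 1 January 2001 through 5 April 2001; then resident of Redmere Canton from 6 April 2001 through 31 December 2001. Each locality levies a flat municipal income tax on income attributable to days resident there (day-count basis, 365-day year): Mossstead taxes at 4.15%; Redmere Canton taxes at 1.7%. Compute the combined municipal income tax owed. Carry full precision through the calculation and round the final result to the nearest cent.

Mossstead, 1 January – 5 April 2001: 95 days → €204000 × 4.15% × 95/365 = €2203.4795
Redmere Canton, 6 April – 31 December 2001: 270 days → €204000 × 1.7% × 270/365 = €2565.3699
Total = €4768.8493

€4768.85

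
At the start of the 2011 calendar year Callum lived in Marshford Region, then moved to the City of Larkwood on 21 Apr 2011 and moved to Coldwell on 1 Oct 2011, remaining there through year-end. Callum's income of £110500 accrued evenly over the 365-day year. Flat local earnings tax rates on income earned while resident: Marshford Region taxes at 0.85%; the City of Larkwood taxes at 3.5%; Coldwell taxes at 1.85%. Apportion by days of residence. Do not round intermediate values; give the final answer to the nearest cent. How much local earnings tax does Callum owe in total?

£2525.45

Marshford Region, 1 Jan – 20 Apr 2011: 110 days → £110500 × 0.85% × 110/365 = £283.0616
The City of Larkwood, 21 Apr – 30 Sep 2011: 163 days → £110500 × 3.5% × 163/365 = £1727.1301
Coldwell, 1 Oct – 31 Dec 2011: 92 days → £110500 × 1.85% × 92/365 = £515.2630
Total = £2525.4548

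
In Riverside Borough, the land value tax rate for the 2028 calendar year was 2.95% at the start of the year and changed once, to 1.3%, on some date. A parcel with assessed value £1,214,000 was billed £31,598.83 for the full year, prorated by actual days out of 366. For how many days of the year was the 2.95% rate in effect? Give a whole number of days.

Let d = days at the first rate; then 366 − d days at the second rate.
£1,214,000 × [2.95%·d + 1.3%·(366−d)] / 366 = £31,598.83
Solving gives d = 289, so the new rate took effect on October 16, 2028.

289 days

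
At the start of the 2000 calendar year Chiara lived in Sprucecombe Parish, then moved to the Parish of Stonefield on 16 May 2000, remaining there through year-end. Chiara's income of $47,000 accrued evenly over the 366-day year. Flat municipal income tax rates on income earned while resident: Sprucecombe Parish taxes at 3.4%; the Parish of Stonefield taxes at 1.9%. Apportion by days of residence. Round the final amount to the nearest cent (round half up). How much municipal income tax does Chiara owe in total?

$1,154.97

Sprucecombe Parish, 1 January – 15 May 2000: 136 days → $47,000 × 3.4% × 136/366 = $593.7923
The Parish of Stonefield, 16 May – 31 December 2000: 230 days → $47,000 × 1.9% × 230/366 = $561.1749
Total = $1,154.9672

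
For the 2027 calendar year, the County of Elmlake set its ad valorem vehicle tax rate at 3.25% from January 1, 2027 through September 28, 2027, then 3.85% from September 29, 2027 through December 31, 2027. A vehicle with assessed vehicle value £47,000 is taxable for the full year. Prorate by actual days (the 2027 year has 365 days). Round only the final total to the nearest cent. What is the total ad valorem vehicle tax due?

January 1 – September 28, 2027: 271 days at 3.25% → £47,000 × 3.25% × 271/365 = £1,134.1164
September 29 – December 31, 2027: 94 days at 3.85% → £47,000 × 3.85% × 94/365 = £466.0082
Total = £1,600.1247

£1,600.12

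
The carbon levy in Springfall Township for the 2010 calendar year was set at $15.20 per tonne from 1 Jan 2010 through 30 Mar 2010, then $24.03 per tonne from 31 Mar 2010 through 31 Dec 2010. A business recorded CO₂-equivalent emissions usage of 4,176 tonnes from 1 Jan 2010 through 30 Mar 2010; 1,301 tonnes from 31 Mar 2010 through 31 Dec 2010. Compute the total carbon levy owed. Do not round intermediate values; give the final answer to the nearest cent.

$94,738.23

1 Jan – 30 Mar 2010: 4,176 tonnes at $15.20/tonne → $63,475.20
31 Mar – 31 Dec 2010: 1,301 tonnes at $24.03/tonne → $31,263.03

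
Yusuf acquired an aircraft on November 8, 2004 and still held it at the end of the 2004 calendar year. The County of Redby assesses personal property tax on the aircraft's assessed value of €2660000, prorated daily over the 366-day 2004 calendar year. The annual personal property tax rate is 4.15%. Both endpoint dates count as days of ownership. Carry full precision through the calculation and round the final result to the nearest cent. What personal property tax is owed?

Days held (November 8 – December 31, 2004): 54 out of 366
Tax = €2660000 × 4.15% × 54/366 = €16287.0492

€16287.05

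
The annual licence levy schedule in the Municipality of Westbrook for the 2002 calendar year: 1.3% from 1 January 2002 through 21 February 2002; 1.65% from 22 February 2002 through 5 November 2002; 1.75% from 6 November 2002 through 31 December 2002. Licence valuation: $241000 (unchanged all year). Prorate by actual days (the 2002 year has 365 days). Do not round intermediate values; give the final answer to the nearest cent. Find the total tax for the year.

1 January – 21 February 2002: 52 days at 1.3% → $241000 × 1.3% × 52/365 = $446.3452
22 February – 5 November 2002: 257 days at 1.65% → $241000 × 1.65% × 257/365 = $2799.8918
6 November – 31 December 2002: 56 days at 1.75% → $241000 × 1.75% × 56/365 = $647.0685
Total = $3893.3055

$3893.31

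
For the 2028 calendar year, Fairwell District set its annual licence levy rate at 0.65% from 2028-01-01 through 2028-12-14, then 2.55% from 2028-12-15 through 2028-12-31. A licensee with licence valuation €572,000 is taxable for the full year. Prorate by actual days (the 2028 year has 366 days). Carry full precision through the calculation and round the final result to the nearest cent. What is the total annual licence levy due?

€4,222.80

2028-01-01 to 2028-12-14: 349 days at 0.65% → €572,000 × 0.65% × 349/366 = €3,545.3060
2028-12-15 to 2028-12-31: 17 days at 2.55% → €572,000 × 2.55% × 17/366 = €677.4918
Total = €4,222.7978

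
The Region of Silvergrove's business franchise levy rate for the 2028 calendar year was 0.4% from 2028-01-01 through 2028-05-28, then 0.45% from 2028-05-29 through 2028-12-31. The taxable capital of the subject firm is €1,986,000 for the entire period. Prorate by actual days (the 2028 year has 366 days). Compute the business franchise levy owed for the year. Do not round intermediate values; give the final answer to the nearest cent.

2028-01-01 to 2028-05-28: 149 days at 0.4% → €1,986,000 × 0.4% × 149/366 = €3,234.0328
2028-05-29 to 2028-12-31: 217 days at 0.45% → €1,986,000 × 0.45% × 217/366 = €5,298.7131
Total = €8,532.7459

€8,532.75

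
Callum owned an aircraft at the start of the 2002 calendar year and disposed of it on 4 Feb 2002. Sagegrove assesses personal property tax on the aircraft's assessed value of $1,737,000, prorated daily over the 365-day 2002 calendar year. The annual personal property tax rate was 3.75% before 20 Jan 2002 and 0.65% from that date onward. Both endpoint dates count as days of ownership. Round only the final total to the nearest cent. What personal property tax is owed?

$3,885.65

1 Jan – 19 Jan 2002: 19 days at 3.75% → $1,737,000 × 3.75% × 19/365 = $3,390.7192
20 Jan – 4 Feb 2002: 16 days at 0.65% → $1,737,000 × 0.65% × 16/365 = $494.9260
Total = $3,885.6452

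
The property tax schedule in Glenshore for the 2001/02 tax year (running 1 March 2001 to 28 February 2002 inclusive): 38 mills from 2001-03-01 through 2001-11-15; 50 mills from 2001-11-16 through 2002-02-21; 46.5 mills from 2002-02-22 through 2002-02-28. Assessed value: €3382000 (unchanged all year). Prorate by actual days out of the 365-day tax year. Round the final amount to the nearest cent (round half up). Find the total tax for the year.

€139963.84

2001-03-01 to 2001-11-15: 260 days at 38 mills → €3382000 × 3.8% × 260/365 = €91545.6438
2001-11-16 to 2002-02-21: 98 days at 50 mills → €3382000 × 5% × 98/365 = €45402.1918
2002-02-22 to 2002-02-28: 7 days at 46.5 mills → €3382000 × 4.65% × 7/365 = €3016.0027
Total = €139963.8384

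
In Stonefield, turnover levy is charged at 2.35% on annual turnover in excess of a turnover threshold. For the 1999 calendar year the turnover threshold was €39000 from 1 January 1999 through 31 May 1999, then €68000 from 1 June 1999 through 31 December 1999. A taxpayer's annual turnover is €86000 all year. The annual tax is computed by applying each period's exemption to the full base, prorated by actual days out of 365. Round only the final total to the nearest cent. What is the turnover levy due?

1 January – 31 May 1999: 151 days, exemption €39000 → (€86000 − €39000) × 2.35% × 151/365 = €456.9301
1 June – 31 December 1999: 214 days, exemption €68000 → (€86000 − €68000) × 2.35% × 214/365 = €248.0055
Total = €704.9356

€704.94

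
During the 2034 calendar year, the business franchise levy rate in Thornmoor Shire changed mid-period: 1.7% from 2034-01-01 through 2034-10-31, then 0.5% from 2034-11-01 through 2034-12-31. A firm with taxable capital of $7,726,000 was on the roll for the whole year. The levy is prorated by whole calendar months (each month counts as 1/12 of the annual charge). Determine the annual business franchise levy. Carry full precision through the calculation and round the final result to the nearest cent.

2034-01-01 to 2034-10-31: 10 months at 1.7% → $7,726,000 × 1.7% × 10/12 = $109,451.6667
2034-11-01 to 2034-12-31: 2 months at 0.5% → $7,726,000 × 0.5% × 2/12 = $6,438.3333
Total = $115,890.0000

$115,890.00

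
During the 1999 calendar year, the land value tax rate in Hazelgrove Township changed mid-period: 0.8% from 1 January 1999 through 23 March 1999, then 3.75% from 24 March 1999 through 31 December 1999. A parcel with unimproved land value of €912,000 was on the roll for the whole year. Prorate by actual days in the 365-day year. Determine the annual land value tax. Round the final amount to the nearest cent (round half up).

1 January – 23 March 1999: 82 days at 0.8% → €912,000 × 0.8% × 82/365 = €1,639.1014
24 March – 31 December 1999: 283 days at 3.75% → €912,000 × 3.75% × 283/365 = €26,516.7123
Total = €28,155.8137

€28,155.81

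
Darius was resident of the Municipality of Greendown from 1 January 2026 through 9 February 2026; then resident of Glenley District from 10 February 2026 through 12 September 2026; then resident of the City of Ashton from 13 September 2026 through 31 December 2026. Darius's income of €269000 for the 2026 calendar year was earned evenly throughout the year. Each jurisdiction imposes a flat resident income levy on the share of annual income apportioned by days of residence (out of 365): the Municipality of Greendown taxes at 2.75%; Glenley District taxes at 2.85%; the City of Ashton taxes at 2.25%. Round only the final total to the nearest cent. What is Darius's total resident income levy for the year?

The Municipality of Greendown, 1 January – 9 February 2026: 40 days → €269000 × 2.75% × 40/365 = €810.6849
Glenley District, 10 February – 12 September 2026: 215 days → €269000 × 2.85% × 215/365 = €4515.8836
The City of Ashton, 13 September – 31 December 2026: 110 days → €269000 × 2.25% × 110/365 = €1824.0411
Total = €7150.6096

€7150.61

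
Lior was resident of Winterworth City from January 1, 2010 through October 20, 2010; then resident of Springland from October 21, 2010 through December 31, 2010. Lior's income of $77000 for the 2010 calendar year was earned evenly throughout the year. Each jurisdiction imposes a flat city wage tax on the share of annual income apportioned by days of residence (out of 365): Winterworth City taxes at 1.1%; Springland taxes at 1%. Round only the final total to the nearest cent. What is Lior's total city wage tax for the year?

$831.81

Winterworth City, January 1 – October 20, 2010: 293 days → $77000 × 1.1% × 293/365 = $679.9205
Springland, October 21 – December 31, 2010: 72 days → $77000 × 1% × 72/365 = $151.8904
Total = $831.8110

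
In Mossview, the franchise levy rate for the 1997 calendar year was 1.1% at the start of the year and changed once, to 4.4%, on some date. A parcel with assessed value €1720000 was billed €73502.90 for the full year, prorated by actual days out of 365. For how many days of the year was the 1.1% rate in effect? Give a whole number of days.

Let d = days at the first rate; then 365 − d days at the second rate.
€1720000 × [1.1%·d + 4.4%·(365−d)] / 365 = €73502.90
Solving gives d = 14, so the new rate took effect on 15 Jan 1997.

14 days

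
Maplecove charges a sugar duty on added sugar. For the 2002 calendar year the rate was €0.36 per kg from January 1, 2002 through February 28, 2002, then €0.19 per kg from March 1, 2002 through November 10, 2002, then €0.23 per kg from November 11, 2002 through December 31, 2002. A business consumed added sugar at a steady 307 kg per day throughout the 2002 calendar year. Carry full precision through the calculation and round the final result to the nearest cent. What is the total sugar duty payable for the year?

€24,995.94

January 1 – February 28, 2002: 59 days × 307 kg/day = 18,113 kg at €0.36/kg → €6,520.68
March 1 – November 10, 2002: 255 days × 307 kg/day = 78,285 kg at €0.19/kg → €14,874.15
November 11 – December 31, 2002: 51 days × 307 kg/day = 15,657 kg at €0.23/kg → €3,601.11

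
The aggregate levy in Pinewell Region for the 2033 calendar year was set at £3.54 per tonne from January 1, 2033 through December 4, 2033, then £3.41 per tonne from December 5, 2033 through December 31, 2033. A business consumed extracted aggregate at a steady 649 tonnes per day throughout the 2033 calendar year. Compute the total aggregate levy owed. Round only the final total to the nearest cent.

£836,294.91

January 1 – December 4, 2033: 338 days × 649 tonnes/day = 219,362 tonnes at £3.54/tonne → £776,541.48
December 5 – December 31, 2033: 27 days × 649 tonnes/day = 17,523 tonnes at £3.41/tonne → £59,753.43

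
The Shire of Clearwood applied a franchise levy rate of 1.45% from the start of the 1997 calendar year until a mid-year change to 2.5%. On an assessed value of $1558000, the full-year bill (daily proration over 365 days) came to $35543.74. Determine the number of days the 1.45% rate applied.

76 days

Let d = days at the first rate; then 365 − d days at the second rate.
$1558000 × [1.45%·d + 2.5%·(365−d)] / 365 = $35543.74
Solving gives d = 76, so the new rate took effect on March 18, 1997.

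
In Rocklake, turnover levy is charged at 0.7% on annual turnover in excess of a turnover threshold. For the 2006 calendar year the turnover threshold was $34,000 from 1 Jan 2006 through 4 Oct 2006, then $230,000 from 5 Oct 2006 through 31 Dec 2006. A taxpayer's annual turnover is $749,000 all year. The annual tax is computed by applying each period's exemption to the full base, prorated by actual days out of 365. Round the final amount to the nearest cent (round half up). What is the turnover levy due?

1 Jan – 4 Oct 2006: 277 days, exemption $34,000 → ($749,000 − $34,000) × 0.7% × 277/365 = $3,798.3151
5 Oct – 31 Dec 2006: 88 days, exemption $230,000 → ($749,000 − $230,000) × 0.7% × 88/365 = $875.9014
Total = $4,674.2164

$4,674.22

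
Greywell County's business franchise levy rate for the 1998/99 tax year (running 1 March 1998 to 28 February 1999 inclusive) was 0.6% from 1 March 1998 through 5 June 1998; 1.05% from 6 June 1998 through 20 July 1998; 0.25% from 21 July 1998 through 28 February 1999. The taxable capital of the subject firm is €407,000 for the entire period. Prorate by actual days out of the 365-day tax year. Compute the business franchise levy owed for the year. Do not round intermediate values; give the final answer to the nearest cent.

1 March – 5 June 1998: 97 days at 0.6% → €407,000 × 0.6% × 97/365 = €648.9699
6 June – 20 July 1998: 45 days at 1.05% → €407,000 × 1.05% × 45/365 = €526.8699
21 July 1998 – 28 February 1999: 223 days at 0.25% → €407,000 × 0.25% × 223/365 = €621.6507
Total = €1,797.4904

€1,797.49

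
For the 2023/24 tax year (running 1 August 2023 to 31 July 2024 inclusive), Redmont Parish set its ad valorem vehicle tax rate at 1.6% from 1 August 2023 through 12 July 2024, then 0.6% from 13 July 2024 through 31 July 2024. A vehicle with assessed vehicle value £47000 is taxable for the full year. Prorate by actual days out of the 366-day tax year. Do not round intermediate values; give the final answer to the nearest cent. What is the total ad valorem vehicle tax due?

1 August 2023 – 12 July 2024: 347 days at 1.6% → £47000 × 1.6% × 347/366 = £712.9617
13 July – 31 July 2024: 19 days at 0.6% → £47000 × 0.6% × 19/366 = £14.6393
Total = £727.6011

£727.60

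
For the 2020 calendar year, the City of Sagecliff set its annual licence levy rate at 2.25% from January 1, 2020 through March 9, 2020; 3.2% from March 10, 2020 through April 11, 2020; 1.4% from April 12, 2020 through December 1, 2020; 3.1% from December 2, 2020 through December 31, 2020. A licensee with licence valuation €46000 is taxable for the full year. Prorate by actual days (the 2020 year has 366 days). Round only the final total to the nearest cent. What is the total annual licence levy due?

January 1 – March 9, 2020: 69 days at 2.25% → €46000 × 2.25% × 69/366 = €195.1230
March 10 – April 11, 2020: 33 days at 3.2% → €46000 × 3.2% × 33/366 = €132.7213
April 12 – December 1, 2020: 234 days at 1.4% → €46000 × 1.4% × 234/366 = €411.7377
December 2 – December 31, 2020: 30 days at 3.1% → €46000 × 3.1% × 30/366 = €116.8852
Total = €856.4672

€856.47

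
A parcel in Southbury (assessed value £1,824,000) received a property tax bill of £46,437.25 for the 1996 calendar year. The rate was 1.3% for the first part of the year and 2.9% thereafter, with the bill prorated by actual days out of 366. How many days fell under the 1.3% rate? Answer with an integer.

81 days

Let d = days at the first rate; then 366 − d days at the second rate.
£1,824,000 × [1.3%·d + 2.9%·(366−d)] / 366 = £46,437.25
Solving gives d = 81, so the new rate took effect on 22 March 1996.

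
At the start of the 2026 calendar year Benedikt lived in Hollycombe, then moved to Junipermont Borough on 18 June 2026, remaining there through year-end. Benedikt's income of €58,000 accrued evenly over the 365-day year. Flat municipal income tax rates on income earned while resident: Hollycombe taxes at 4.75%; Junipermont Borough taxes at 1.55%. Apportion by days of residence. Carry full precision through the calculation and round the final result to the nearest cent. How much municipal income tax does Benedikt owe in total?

Hollycombe, 1 January – 17 June 2026: 168 days → €58,000 × 4.75% × 168/365 = €1,268.0548
Junipermont Borough, 18 June – 31 December 2026: 197 days → €58,000 × 1.55% × 197/365 = €485.2137
Total = €1,753.2685

€1,753.27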